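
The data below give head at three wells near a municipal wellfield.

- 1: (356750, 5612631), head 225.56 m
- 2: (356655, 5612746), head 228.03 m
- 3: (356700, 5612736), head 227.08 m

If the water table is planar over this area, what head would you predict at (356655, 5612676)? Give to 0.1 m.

227.7 m

Differences from 1: to 2 (Δx, Δy, Δh) = (-95, 115, +2.47); to 3 = (-50, 105, +1.52).
Solve a·Δx + b·Δy = Δh: det = (-95)·105 − (-50)·115 = -4225.
∂h/∂x = [(+2.47)·105 − (+1.52)·115] / -4225 = -0.02001
∂h/∂y = [(-95)·(+1.52) − (-50)·(+2.47)] / -4225 = +0.004947
h(356655, 5612676) = 225.56 + (-0.02001)·(-95) + (+0.004947)·(45) = 225.56 +1.901 +0.223 = 227.684 m.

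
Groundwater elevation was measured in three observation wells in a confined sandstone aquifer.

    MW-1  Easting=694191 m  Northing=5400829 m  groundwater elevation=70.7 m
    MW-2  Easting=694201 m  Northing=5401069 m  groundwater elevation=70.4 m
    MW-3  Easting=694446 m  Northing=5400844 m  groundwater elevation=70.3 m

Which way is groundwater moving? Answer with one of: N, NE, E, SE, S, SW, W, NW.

Taking MW-1 as reference: MW-2−MW-1 = (10, 240, -0.3); MW-3−MW-1 = (255, 15, -0.4).
Solve a·Δx + b·Δy = Δh: det = 10·15 − 255·240 = -61050.
∂h/∂x = [(-0.3)·15 − (-0.4)·240] / -61050 = -0.001499
∂h/∂y = [10·(-0.4) − 255·(-0.3)] / -61050 = -0.001188
Flow = −∇h = (+0.001499 east, +0.001188 north), which points northeast.

NE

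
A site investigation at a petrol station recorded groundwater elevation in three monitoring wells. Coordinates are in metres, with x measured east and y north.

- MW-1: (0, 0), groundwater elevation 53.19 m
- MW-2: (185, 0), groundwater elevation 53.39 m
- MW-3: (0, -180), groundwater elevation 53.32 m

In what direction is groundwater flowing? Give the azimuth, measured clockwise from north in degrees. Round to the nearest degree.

∂h/∂x = (53.39 − 53.19) / (185 − 0) = +0.001081
∂h/∂y = (53.32 − 53.19) / (-180 − 0) = -0.0007222
Flow direction (−∇h) has components (-0.001081 E, +0.0007222 N).
Azimuth = atan2(E, N) = atan2(-0.001081, +0.0007222) = 303.7° ≈ 304°.

304°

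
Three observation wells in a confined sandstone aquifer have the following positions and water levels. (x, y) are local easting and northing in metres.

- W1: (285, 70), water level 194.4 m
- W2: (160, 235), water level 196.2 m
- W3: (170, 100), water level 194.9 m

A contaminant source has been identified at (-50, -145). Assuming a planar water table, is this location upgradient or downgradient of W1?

Three-point gradient (reference W1): Δ to W2 = (-125, 165, +1.8), Δ to W3 = (-115, 30, +0.5).
∂h/∂x = -0.001872, ∂h/∂y = +0.009491 (det = 15225).
Head at (-50, -145) = 194.4 + (-0.001872)·(-335) + (+0.009491)·(-215) = 192.99 m.
That is lower than the 194.4 m at W1, so the point is downgradient.

downgradient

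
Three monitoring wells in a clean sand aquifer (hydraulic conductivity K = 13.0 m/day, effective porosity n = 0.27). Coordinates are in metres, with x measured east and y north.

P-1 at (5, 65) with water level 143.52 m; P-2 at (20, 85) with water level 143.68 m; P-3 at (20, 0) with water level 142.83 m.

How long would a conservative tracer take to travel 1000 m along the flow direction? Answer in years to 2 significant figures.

With h = a·x + b·y + c and P-1 as origin, the differences give:
  15·a + 20·b = +0.16
  15·a + (-65)·b = -0.69
Eliminate b (×(-65) and ×20, subtract): -1275·a = 3.400 → a = ∂h/∂x = -0.002667
Back-substitute: b = ∂h/∂y = +0.010000.
|∇h| = √(-0.002667² + 0.010000²) = 0.01035
Seepage velocity v = K·i/n = 13.0 × 0.01035 / 0.27 = 0.4983 m/day.
t = 1000 / 0.4983 = 2007 days = 5.49 years.

5.5 years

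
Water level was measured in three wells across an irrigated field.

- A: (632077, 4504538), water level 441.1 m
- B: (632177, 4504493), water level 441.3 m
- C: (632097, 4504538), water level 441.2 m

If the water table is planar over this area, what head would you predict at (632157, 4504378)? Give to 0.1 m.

440.4 m

Taking A as reference: B−A = (100, -45, +0.2); C−A = (20, 0, +0.1).
Solve a·Δx + b·Δy = Δh: det = 100·0 − 20·(-45) = 900.
∂h/∂x = [(+0.2)·0 − (+0.1)·(-45)] / 900 = +0.005000
∂h/∂y = [100·(+0.1) − 20·(+0.2)] / 900 = +0.006667
h(632157, 4504378) = 441.1 + (+0.005000)·(80) + (+0.006667)·(-160) = 441.1 +0.400 -1.067 = 440.433 m.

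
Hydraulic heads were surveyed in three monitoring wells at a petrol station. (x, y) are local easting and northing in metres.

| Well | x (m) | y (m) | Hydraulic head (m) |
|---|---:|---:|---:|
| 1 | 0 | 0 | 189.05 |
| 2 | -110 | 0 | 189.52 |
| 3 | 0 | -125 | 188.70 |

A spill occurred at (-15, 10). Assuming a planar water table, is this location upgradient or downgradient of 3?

∂h/∂x = (189.52 − 189.05) / (-110 − 0) = -0.004273
∂h/∂y = (188.70 − 189.05) / (-125 − 0) = +0.002800
Head at (-15, 10) = 189.05 + (-0.004273)·(-15) + (+0.002800)·(10) = 189.14 m.
That is higher than the 188.70 m at 3, so the point is upgradient.

upgradient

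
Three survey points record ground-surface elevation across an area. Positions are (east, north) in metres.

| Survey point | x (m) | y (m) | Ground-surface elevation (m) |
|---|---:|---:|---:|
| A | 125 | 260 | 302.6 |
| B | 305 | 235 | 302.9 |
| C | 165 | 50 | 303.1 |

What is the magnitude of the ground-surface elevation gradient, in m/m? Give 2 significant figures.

0.0025 m/m

Differences from A: to B (Δx, Δy, Δh) = (180, -25, +0.3); to C = (40, -210, +0.5).
Determinant of the coordinate differences = 180·(-210) − 40·(-25) = -36800.
∂z/∂x = [(+0.3)·(-210) − (+0.5)·(-25)] / -36800 = +0.001372
∂z/∂y = [180·(+0.5) − 40·(+0.3)] / -36800 = -0.002120
|∇f| = √(0.001372² + -0.002120²) = 0.002525 m/m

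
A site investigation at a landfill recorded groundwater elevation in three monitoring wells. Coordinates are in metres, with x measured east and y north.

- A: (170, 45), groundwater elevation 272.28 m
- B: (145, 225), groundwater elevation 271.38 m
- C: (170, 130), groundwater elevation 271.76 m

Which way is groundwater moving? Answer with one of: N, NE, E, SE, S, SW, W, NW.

NE

Differences from A: to B (Δx, Δy, Δh) = (-25, 180, -0.90); to C = (0, 85, -0.52).
Solve a·Δx + b·Δy = Δh: det = (-25)·85 − 0·180 = -2125.
∂h/∂x = [(-0.90)·85 − (-0.52)·180] / -2125 = -0.008047
∂h/∂y = [(-25)·(-0.52) − 0·(-0.90)] / -2125 = -0.006118
Flow = −∇h = (+0.008047 east, +0.006118 north), which points northeast.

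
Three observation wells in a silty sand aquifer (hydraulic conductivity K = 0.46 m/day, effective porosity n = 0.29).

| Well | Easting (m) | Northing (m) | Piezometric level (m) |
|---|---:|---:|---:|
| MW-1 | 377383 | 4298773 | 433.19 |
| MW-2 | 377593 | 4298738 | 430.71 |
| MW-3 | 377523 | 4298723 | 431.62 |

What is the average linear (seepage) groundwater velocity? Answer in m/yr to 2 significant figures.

7.4 m/yr

Differences from MW-1: to MW-2 (Δx, Δy, Δh) = (210, -35, -2.48); to MW-3 = (140, -50, -1.57).
Determinant of the coordinate differences = 210·(-50) − 140·(-35) = -5600.
∂h/∂x = [(-2.48)·(-50) − (-1.57)·(-35)] / -5600 = -0.01233
∂h/∂y = [210·(-1.57) − 140·(-2.48)] / -5600 = -0.003125
|∇h| = √(-0.01233² + -0.003125²) = 0.01272
Seepage velocity v = K·i/n = 0.46 × 0.01272 / 0.29 = 0.02018 m/day = 7.371 m/yr.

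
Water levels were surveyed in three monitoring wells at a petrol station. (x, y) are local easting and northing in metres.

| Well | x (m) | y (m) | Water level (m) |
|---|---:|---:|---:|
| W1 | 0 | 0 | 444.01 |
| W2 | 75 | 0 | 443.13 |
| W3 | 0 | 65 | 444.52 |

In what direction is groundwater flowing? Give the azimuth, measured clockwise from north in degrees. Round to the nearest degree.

124°

∂h/∂x = (443.13 − 444.01) / (75 − 0) = -0.01173
∂h/∂y = (444.52 − 444.01) / (65 − 0) = +0.007846
Flow direction (−∇h) has components (+0.01173 E, -0.007846 N).
Azimuth = atan2(E, N) = atan2(+0.01173, -0.007846) = 123.8° ≈ 124°.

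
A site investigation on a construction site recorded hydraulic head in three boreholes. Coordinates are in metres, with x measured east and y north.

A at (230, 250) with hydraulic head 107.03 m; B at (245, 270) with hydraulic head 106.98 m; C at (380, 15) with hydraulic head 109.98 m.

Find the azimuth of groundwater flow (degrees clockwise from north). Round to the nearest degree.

318°

Taking A as reference: B−A = (15, 20, -0.05); C−A = (150, -235, +2.95).
Determinant of the coordinate differences = 15·(-235) − 150·20 = -6525.
∂h/∂x = [(-0.05)·(-235) − (+2.95)·20] / -6525 = +0.007241
∂h/∂y = [15·(+2.95) − 150·(-0.05)] / -6525 = -0.007931
Flow direction (−∇h) has components (-0.007241 E, +0.007931 N).
Azimuth = atan2(E, N) = atan2(-0.007241, +0.007931) = 317.6° ≈ 318°.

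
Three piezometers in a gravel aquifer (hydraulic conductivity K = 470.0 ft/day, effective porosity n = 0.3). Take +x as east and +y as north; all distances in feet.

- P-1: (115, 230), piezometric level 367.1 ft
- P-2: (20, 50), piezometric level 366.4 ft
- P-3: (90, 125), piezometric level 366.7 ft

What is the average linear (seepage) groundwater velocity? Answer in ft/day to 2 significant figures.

With h = a·x + b·y + c and P-1 as origin, the differences give:
  (-95)·a + (-180)·b = -0.7
  (-25)·a + (-105)·b = -0.4
Eliminate b (×(-105) and ×(-180), subtract): 5475·a = 1.50 → a = ∂h/∂x = +0.0002740
Back-substitute: b = ∂h/∂y = +0.003744.
|∇h| = √(0.0002740² + 0.003744²) = 0.003754
Seepage velocity v = K·i/n = 470.0 × 0.003754 / 0.3 = 5.881 ft/day.

5.9 ft/day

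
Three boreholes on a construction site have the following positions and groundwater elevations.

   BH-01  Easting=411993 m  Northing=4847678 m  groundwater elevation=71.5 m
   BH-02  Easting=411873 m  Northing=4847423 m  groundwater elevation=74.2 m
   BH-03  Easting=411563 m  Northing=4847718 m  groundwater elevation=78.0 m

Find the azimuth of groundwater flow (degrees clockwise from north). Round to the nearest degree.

078°

Differences from BH-01: to BH-02 (Δx, Δy, Δh) = (-120, -255, +2.7); to BH-03 = (-430, 40, +6.5).
Solve a·Δx + b·Δy = Δh: det = (-120)·40 − (-430)·(-255) = -114450.
∂h/∂x = [(+2.7)·40 − (+6.5)·(-255)] / -114450 = -0.01543
∂h/∂y = [(-120)·(+6.5) − (-430)·(+2.7)] / -114450 = -0.003329
Flow direction (−∇h) has components (+0.01543 E, +0.003329 N).
Azimuth = atan2(E, N) = atan2(+0.01543, +0.003329) = 77.8° ≈ 078°.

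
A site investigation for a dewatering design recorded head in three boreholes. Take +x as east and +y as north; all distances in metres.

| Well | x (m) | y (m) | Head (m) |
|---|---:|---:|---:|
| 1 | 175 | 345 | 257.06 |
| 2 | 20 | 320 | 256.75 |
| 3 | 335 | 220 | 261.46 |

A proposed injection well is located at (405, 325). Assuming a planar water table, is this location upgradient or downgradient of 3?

Differences from 1: to 2 (Δx, Δy, Δh) = (-155, -25, -0.31); to 3 = (160, -125, +4.40).
Solve a·Δx + b·Δy = Δh: det = (-155)·(-125) − 160·(-25) = 23375.
∂h/∂x = [(-0.31)·(-125) − (+4.40)·(-25)] / 23375 = +0.006364
∂h/∂y = [(-155)·(+4.40) − 160·(-0.31)] / 23375 = -0.02705
Head at (405, 325) = 257.06 + (+0.006364)·(230) + (-0.02705)·(-20) = 259.06 m.
That is lower than the 261.46 m at 3, so the point is downgradient.

downgradient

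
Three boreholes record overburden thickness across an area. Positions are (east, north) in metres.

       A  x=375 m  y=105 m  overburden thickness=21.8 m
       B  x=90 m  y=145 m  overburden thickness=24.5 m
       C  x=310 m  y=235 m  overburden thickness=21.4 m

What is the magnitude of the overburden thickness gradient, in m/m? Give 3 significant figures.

With d = a·x + b·y + c and A as origin, the differences give:
  (-285)·a + 40·b = +2.7
  (-65)·a + 130·b = -0.4
Eliminate b (×130 and ×40, subtract): -34450·a = 367.00 → a = ∂d/∂x = -0.01065
Back-substitute: b = ∂d/∂y = -0.008403.
|∇f| = √(-0.01065² + -0.008403²) = 0.01357 m/m

0.0136 m/m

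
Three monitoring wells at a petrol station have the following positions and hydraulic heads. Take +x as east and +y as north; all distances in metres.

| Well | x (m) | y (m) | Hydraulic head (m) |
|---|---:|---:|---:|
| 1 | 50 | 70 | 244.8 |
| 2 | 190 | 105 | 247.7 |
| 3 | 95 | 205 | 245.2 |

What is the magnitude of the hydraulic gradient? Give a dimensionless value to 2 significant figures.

Taking 1 as reference: 2−1 = (140, 35, +2.9); 3−1 = (45, 135, +0.4).
Solve a·Δx + b·Δy = Δh: det = 140·135 − 45·35 = 17325.
∂h/∂x = [(+2.9)·135 − (+0.4)·35] / 17325 = +0.02179
∂h/∂y = [140·(+0.4) − 45·(+2.9)] / 17325 = -0.004300
|∇h| = √(0.02179² + -0.004300²) = 0.02221

0.022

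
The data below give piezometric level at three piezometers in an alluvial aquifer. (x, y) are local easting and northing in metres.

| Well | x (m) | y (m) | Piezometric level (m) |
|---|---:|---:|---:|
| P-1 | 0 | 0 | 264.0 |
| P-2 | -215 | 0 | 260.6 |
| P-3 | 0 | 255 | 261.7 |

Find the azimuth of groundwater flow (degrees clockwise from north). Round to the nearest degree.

300°

∂h/∂x = (260.6 − 264.0) / (-215 − 0) = +0.01581
∂h/∂y = (261.7 − 264.0) / (255 − 0) = -0.009020
Flow direction (−∇h) has components (-0.01581 E, +0.009020 N).
Azimuth = atan2(E, N) = atan2(-0.01581, +0.009020) = 299.7° ≈ 300°.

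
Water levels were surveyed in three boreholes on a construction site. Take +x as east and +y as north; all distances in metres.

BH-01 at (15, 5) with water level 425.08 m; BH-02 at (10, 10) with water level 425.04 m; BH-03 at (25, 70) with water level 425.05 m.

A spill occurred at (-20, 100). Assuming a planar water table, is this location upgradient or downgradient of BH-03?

downgradient

Taking BH-01 as reference: BH-02−BH-01 = (-5, 5, -0.04); BH-03−BH-01 = (10, 65, -0.03).
Determinant of the coordinate differences = (-5)·65 − 10·5 = -375.
∂h/∂x = [(-0.04)·65 − (-0.03)·5] / -375 = +0.006533
∂h/∂y = [(-5)·(-0.03) − 10·(-0.04)] / -375 = -0.001467
Head at (-20, 100) = 425.08 + (+0.006533)·(-35) + (-0.001467)·(95) = 424.71 m.
That is lower than the 425.05 m at BH-03, so the point is downgradient.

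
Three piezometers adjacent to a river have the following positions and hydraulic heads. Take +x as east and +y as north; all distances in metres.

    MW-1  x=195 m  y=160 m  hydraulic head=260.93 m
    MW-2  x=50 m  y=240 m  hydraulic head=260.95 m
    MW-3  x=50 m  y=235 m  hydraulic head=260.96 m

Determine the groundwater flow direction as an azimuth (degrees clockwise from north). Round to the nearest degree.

Differences from MW-1: to MW-2 (Δx, Δy, Δh) = (-145, 80, +0.02); to MW-3 = (-145, 75, +0.03).
Solve a·Δx + b·Δy = Δh: det = (-145)·75 − (-145)·80 = 725.
∂h/∂x = [(+0.02)·75 − (+0.03)·80] / 725 = -0.001241
∂h/∂y = [(-145)·(+0.03) − (-145)·(+0.02)] / 725 = -0.002000
Flow direction (−∇h) has components (+0.001241 E, +0.002000 N).
Azimuth = atan2(E, N) = atan2(+0.001241, +0.002000) = 31.8° ≈ 032°.

032°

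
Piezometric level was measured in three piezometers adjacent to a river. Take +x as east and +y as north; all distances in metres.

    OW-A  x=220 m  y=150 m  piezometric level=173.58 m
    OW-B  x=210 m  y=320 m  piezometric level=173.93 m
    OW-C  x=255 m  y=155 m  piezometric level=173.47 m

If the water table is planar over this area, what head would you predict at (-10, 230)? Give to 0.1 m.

174.5 m

With h = a·x + b·y + c and OW-A as origin, the differences give:
  (-10)·a + 170·b = +0.35
  35·a + 5·b = -0.11
Eliminate b (×5 and ×170, subtract): -6000·a = 20.450 → a = ∂h/∂x = -0.003408
Back-substitute: b = ∂h/∂y = +0.001858.
h(-10, 230) = 173.58 + (-0.003408)·(-230) + (+0.001858)·(80) = 173.58 +0.784 +0.149 = 174.513 m.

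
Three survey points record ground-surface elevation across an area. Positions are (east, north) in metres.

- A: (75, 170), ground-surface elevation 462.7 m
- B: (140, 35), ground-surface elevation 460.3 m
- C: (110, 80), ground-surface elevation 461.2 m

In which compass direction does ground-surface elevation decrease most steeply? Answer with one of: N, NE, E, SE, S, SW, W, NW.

Taking A as reference: B−A = (65, -135, -2.4); C−A = (35, -90, -1.5).
Determinant of the coordinate differences = 65·(-90) − 35·(-135) = -1125.
∂z/∂x = [(-2.4)·(-90) − (-1.5)·(-135)] / -1125 = -0.01200
∂z/∂y = [65·(-1.5) − 35·(-2.4)] / -1125 = +0.01200
Steepest decrease is along −∇f = (+0.01200 E, -0.01200 N) → southeast.

SE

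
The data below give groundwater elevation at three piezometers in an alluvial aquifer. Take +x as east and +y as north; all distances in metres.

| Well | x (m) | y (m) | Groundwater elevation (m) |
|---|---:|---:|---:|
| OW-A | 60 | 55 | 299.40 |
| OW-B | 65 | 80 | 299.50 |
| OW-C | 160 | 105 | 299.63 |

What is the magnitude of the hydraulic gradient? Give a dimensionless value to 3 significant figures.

0.00395

Taking OW-A as reference: OW-B−OW-A = (5, 25, +0.10); OW-C−OW-A = (100, 50, +0.23).
Solve a·Δx + b·Δy = Δh: det = 5·50 − 100·25 = -2250.
∂h/∂x = [(+0.10)·50 − (+0.23)·25] / -2250 = +0.0003333
∂h/∂y = [5·(+0.23) − 100·(+0.10)] / -2250 = +0.003933
|∇h| = √(0.0003333² + 0.003933²) = 0.003947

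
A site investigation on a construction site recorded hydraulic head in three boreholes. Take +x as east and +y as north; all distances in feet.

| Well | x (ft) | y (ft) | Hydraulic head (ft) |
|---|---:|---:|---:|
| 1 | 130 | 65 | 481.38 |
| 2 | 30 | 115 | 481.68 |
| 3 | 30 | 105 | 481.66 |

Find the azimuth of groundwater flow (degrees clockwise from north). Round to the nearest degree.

With h = a·x + b·y + c and 1 as origin, the differences give:
  (-100)·a + 50·b = +0.30
  (-100)·a + 40·b = +0.28
Eliminate b (×40 and ×50, subtract): 1000·a = -2.000 → a = ∂h/∂x = -0.002000
Back-substitute: b = ∂h/∂y = +0.002000.
Flow direction (−∇h) has components (+0.002000 E, -0.002000 N).
Azimuth = atan2(E, N) = atan2(+0.002000, -0.002000) = 135.0° ≈ 135°.

135°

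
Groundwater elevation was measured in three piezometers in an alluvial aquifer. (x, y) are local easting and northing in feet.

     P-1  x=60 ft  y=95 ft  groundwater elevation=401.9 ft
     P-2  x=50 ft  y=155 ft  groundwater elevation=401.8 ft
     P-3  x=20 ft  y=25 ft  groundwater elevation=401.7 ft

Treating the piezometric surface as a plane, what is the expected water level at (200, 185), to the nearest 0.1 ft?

Differences from P-1: to P-2 (Δx, Δy, Δh) = (-10, 60, -0.1); to P-3 = (-40, -70, -0.2).
Solve a·Δx + b·Δy = Δh: det = (-10)·(-70) − (-40)·60 = 3100.
∂h/∂x = [(-0.1)·(-70) − (-0.2)·60] / 3100 = +0.006129
∂h/∂y = [(-10)·(-0.2) − (-40)·(-0.1)] / 3100 = -0.0006452
h(200, 185) = 401.9 + (+0.006129)·(140) + (-0.0006452)·(90) = 401.9 +0.858 -0.058 = 402.700 ft.

402.7 ft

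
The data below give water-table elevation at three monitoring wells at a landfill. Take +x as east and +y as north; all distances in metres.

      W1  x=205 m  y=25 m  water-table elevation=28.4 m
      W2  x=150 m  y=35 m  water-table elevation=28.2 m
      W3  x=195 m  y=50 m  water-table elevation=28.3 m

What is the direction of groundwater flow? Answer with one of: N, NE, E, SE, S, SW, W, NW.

NW

With h = a·x + b·y + c and W1 as origin, the differences give:
  (-55)·a + 10·b = -0.2
  (-10)·a + 25·b = -0.1
Eliminate b (×25 and ×10, subtract): -1275·a = -4.00 → a = ∂h/∂x = +0.003137
Back-substitute: b = ∂h/∂y = -0.002745.
Flow = −∇h = (-0.003137 east, +0.002745 north), which points northwest.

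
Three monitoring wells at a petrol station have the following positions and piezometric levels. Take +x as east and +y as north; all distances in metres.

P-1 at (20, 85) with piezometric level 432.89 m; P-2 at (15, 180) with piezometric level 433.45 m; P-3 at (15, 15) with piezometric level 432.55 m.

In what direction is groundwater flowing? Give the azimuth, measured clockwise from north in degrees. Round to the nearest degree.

123°

Three-point gradient (reference P-1): Δ to P-2 = (-5, 95, +0.56), Δ to P-3 = (-5, -70, -0.34).
∂h/∂x = -0.008364, ∂h/∂y = +0.005455 (det = 825).
Flow direction (−∇h) has components (+0.008364 E, -0.005455 N).
Azimuth = atan2(E, N) = atan2(+0.008364, -0.005455) = 123.1° ≈ 123°.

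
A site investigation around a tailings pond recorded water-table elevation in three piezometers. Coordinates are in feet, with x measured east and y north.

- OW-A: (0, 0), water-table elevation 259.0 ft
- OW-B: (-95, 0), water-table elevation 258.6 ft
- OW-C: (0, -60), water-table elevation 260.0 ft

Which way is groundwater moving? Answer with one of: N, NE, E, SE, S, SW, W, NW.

∂h/∂x = (258.6 − 259.0) / (-95 − 0) = +0.004211
∂h/∂y = (260.0 − 259.0) / (-60 − 0) = -0.01667
Flow = −∇h = (-0.004211 east, +0.01667 north), which points north.

N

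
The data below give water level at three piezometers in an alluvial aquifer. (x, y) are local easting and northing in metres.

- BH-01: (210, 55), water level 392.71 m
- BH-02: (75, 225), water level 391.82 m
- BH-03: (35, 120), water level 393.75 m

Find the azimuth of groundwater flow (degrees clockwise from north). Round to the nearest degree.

038°

With h = a·x + b·y + c and BH-01 as origin, the differences give:
  (-135)·a + 170·b = -0.89
  (-175)·a + 65·b = +1.04
Eliminate b (×65 and ×170, subtract): 20975·a = -234.650 → a = ∂h/∂x = -0.01119
Back-substitute: b = ∂h/∂y = -0.01412.
Flow direction (−∇h) has components (+0.01119 E, +0.01412 N).
Azimuth = atan2(E, N) = atan2(+0.01119, +0.01412) = 38.4° ≈ 038°.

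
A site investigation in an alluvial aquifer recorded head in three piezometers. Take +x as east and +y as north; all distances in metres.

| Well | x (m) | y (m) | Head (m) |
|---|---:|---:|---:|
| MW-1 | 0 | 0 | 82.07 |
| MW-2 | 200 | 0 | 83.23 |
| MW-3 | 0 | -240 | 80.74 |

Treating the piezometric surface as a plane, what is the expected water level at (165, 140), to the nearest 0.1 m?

∂h/∂x = (83.23 − 82.07) / (200 − 0) = +0.005800
∂h/∂y = (80.74 − 82.07) / (-240 − 0) = +0.005542
h(165, 140) = 82.07 + (+0.005800)·(165) + (+0.005542)·(140) = 82.07 +0.957 +0.776 = 83.803 m.

83.8 m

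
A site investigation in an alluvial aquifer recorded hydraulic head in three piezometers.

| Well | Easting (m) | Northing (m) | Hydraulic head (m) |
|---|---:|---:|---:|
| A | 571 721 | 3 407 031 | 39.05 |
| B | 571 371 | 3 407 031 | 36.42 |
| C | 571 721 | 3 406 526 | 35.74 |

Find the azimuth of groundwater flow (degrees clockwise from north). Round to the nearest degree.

229°

∂h/∂x = (36.42 − 39.05) / (571371 − 571721) = +0.007514
∂h/∂y = (35.74 − 39.05) / (3406526 − 3407031) = +0.006554
Flow direction (−∇h) has components (-0.007514 E, -0.006554 N).
Azimuth = atan2(E, N) = atan2(-0.007514, -0.006554) = 228.9° ≈ 229°.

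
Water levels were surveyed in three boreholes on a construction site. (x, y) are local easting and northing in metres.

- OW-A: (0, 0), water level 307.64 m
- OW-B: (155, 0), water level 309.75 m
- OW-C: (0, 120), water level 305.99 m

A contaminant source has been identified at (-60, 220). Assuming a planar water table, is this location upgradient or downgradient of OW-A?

downgradient

∂h/∂x = (309.75 − 307.64) / (155 − 0) = +0.01361
∂h/∂y = (305.99 − 307.64) / (120 − 0) = -0.01375
Head at (-60, 220) = 307.64 + (+0.01361)·(-60) + (-0.01375)·(220) = 303.80 m.
That is lower than the 307.64 m at OW-A, so the point is downgradient.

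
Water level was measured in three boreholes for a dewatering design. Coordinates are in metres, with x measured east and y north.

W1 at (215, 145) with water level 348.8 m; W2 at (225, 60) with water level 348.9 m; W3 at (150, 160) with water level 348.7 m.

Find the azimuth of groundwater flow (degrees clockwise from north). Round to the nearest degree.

308°

Differences from W1: to W2 (Δx, Δy, Δh) = (10, -85, +0.1); to W3 = (-65, 15, -0.1).
Determinant of the coordinate differences = 10·15 − (-65)·(-85) = -5375.
∂h/∂x = [(+0.1)·15 − (-0.1)·(-85)] / -5375 = +0.001302
∂h/∂y = [10·(-0.1) − (-65)·(+0.1)] / -5375 = -0.001023
Flow direction (−∇h) has components (-0.001302 E, +0.001023 N).
Azimuth = atan2(E, N) = atan2(-0.001302, +0.001023) = 308.2° ≈ 308°.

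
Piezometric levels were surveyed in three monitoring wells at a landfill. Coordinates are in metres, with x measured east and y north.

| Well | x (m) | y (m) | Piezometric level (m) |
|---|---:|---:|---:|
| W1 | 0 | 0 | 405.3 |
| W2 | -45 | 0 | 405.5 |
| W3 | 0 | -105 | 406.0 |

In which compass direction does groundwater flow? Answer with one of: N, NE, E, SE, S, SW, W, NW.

NE

∂h/∂x = (405.5 − 405.3) / (-45 − 0) = -0.004444
∂h/∂y = (406.0 − 405.3) / (-105 − 0) = -0.006667
Flow = −∇h = (+0.004444 east, +0.006667 north), which points northeast.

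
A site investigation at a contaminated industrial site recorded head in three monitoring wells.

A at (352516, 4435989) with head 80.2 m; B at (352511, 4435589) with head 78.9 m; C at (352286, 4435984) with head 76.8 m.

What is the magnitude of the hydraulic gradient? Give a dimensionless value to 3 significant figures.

0.0150

With h = a·x + b·y + c and A as origin, the differences give:
  (-5)·a + (-400)·b = -1.3
  (-230)·a + (-5)·b = -3.4
Eliminate b (×(-5) and ×(-400), subtract): -91975·a = -1353.50 → a = ∂h/∂x = +0.01472
Back-substitute: b = ∂h/∂y = +0.003066.
|∇h| = √(0.01472² + 0.003066²) = 0.01504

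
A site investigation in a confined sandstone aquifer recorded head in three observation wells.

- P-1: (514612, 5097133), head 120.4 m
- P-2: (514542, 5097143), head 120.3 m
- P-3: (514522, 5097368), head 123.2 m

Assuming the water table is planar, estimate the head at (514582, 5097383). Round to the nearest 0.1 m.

123.6 m

Taking P-1 as reference: P-2−P-1 = (-70, 10, -0.1); P-3−P-1 = (-90, 235, +2.8).
Solve a·Δx + b·Δy = Δh: det = (-70)·235 − (-90)·10 = -15550.
∂h/∂x = [(-0.1)·235 − (+2.8)·10] / -15550 = +0.003312
∂h/∂y = [(-70)·(+2.8) − (-90)·(-0.1)] / -15550 = +0.01318
h(514582, 5097383) = 120.4 + (+0.003312)·(-30) + (+0.01318)·(250) = 120.4 -0.099 +3.296 = 123.596 m.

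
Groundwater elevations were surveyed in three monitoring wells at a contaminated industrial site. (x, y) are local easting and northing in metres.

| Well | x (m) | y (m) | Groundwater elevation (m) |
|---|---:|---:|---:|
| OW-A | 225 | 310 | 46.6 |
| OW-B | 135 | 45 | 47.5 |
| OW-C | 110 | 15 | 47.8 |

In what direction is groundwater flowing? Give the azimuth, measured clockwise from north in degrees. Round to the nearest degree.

With h = a·x + b·y + c and OW-A as origin, the differences give:
  (-90)·a + (-265)·b = +0.9
  (-115)·a + (-295)·b = +1.2
Eliminate b (×(-295) and ×(-265), subtract): -3925·a = 52.50 → a = ∂h/∂x = -0.01338
Back-substitute: b = ∂h/∂y = +0.001146.
Flow direction (−∇h) has components (+0.01338 E, -0.001146 N).
Azimuth = atan2(E, N) = atan2(+0.01338, -0.001146) = 94.9° ≈ 095°.

095°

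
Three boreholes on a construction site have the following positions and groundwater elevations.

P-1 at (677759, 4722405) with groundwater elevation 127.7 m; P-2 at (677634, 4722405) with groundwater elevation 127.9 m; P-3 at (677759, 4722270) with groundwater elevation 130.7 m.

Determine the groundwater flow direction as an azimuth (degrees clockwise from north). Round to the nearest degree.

∂h/∂x = (127.9 − 127.7) / (677634 − 677759) = -0.001600
∂h/∂y = (130.7 − 127.7) / (4722270 − 4722405) = -0.02222
Flow direction (−∇h) has components (+0.001600 E, +0.02222 N).
Azimuth = atan2(E, N) = atan2(+0.001600, +0.02222) = 4.1° ≈ 004°.

004°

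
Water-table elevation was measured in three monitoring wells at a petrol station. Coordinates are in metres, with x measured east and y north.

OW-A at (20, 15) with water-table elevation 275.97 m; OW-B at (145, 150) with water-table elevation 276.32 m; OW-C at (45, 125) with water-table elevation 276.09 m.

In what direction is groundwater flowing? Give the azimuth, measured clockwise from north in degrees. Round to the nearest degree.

254°

Taking OW-A as reference: OW-B−OW-A = (125, 135, +0.35); OW-C−OW-A = (25, 110, +0.12).
Determinant of the coordinate differences = 125·110 − 25·135 = 10375.
∂h/∂x = [(+0.35)·110 − (+0.12)·135] / 10375 = +0.002149
∂h/∂y = [125·(+0.12) − 25·(+0.35)] / 10375 = +0.0006024
Flow direction (−∇h) has components (-0.002149 E, -0.0006024 N).
Azimuth = atan2(E, N) = atan2(-0.002149, -0.0006024) = 254.3° ≈ 254°.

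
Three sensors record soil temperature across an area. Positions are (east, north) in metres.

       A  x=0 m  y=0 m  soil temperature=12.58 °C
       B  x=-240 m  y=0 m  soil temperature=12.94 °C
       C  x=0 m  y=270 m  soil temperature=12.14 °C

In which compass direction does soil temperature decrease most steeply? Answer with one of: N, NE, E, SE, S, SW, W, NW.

NE

∂T/∂x = (12.94 − 12.58) / (-240 − 0) = -0.001500
∂T/∂y = (12.14 − 12.58) / (270 − 0) = -0.001630
Steepest decrease is along −∇f = (+0.001500 E, +0.001630 N) → northeast.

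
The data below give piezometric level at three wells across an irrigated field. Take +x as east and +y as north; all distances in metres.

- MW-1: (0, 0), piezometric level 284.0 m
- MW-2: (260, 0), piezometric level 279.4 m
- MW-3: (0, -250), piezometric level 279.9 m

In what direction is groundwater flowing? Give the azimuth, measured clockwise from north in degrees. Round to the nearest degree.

133°

∂h/∂x = (279.4 − 284.0) / (260 − 0) = -0.01769
∂h/∂y = (279.9 − 284.0) / (-250 − 0) = +0.01640
Flow direction (−∇h) has components (+0.01769 E, -0.01640 N).
Azimuth = atan2(E, N) = atan2(+0.01769, -0.01640) = 132.8° ≈ 133°.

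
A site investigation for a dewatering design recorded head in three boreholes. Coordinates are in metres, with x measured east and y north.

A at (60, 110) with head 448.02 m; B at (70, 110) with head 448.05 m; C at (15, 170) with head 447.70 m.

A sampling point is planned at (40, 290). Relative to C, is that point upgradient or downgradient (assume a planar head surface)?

downgradient

Differences from A: to B (Δx, Δy, Δh) = (10, 0, +0.03); to C = (-45, 60, -0.32).
Solve a·Δx + b·Δy = Δh: det = 10·60 − (-45)·0 = 600.
∂h/∂x = [(+0.03)·60 − (-0.32)·0] / 600 = +0.003000
∂h/∂y = [10·(-0.32) − (-45)·(+0.03)] / 600 = -0.003083
Head at (40, 290) = 448.02 + (+0.003000)·(-20) + (-0.003083)·(180) = 447.41 m.
That is lower than the 447.70 m at C, so the point is downgradient.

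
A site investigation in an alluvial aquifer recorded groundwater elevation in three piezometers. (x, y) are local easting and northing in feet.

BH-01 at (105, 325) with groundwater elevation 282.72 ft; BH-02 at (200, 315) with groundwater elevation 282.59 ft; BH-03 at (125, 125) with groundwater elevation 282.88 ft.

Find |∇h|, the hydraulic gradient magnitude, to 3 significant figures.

0.00175

With h = a·x + b·y + c and BH-01 as origin, the differences give:
  95·a + (-10)·b = -0.13
  20·a + (-200)·b = +0.16
Eliminate b (×(-200) and ×(-10), subtract): -18800·a = 27.600 → a = ∂h/∂x = -0.001468
Back-substitute: b = ∂h/∂y = -0.0009468.
|∇h| = √(-0.001468² + -0.0009468²) = 0.001747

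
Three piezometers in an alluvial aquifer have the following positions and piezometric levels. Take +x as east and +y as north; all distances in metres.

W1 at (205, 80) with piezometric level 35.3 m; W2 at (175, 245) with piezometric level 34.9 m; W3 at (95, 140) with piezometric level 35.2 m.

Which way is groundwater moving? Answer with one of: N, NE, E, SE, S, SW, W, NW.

Differences from W1: to W2 (Δx, Δy, Δh) = (-30, 165, -0.4); to W3 = (-110, 60, -0.1).
Solve a·Δx + b·Δy = Δh: det = (-30)·60 − (-110)·165 = 16350.
∂h/∂x = [(-0.4)·60 − (-0.1)·165] / 16350 = -0.0004587
∂h/∂y = [(-30)·(-0.1) − (-110)·(-0.4)] / 16350 = -0.002508
Flow = −∇h = (+0.0004587 east, +0.002508 north), which points north.

N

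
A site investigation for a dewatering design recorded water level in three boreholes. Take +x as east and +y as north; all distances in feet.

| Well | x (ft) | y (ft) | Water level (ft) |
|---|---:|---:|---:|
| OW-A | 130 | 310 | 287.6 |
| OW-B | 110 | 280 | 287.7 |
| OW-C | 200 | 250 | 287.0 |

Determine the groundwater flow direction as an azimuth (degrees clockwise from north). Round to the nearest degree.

With h = a·x + b·y + c and OW-A as origin, the differences give:
  (-20)·a + (-30)·b = +0.1
  70·a + (-60)·b = -0.6
Eliminate b (×(-60) and ×(-30), subtract): 3300·a = -24.00 → a = ∂h/∂x = -0.007273
Back-substitute: b = ∂h/∂y = +0.001515.
Flow direction (−∇h) has components (+0.007273 E, -0.001515 N).
Azimuth = atan2(E, N) = atan2(+0.007273, -0.001515) = 101.8° ≈ 102°.

102°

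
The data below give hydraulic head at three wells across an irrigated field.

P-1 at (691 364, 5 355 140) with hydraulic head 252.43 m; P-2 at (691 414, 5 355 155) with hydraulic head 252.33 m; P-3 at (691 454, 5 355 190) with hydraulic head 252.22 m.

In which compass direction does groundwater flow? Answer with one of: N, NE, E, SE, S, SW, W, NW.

Taking P-1 as reference: P-2−P-1 = (50, 15, -0.10); P-3−P-1 = (90, 50, -0.21).
Solve a·Δx + b·Δy = Δh: det = 50·50 − 90·15 = 1150.
∂h/∂x = [(-0.10)·50 − (-0.21)·15] / 1150 = -0.001609
∂h/∂y = [50·(-0.21) − 90·(-0.10)] / 1150 = -0.001304
Flow = −∇h = (+0.001609 east, +0.001304 north), which points northeast.

NE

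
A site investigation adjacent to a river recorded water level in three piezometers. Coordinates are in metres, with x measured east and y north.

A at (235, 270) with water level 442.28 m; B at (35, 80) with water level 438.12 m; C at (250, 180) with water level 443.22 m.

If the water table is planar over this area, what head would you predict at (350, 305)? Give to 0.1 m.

Differences from A: to B (Δx, Δy, Δh) = (-200, -190, -4.16); to C = (15, -90, +0.94).
Determinant of the coordinate differences = (-200)·(-90) − 15·(-190) = 20850.
∂h/∂x = [(-4.16)·(-90) − (+0.94)·(-190)] / 20850 = +0.02652
∂h/∂y = [(-200)·(+0.94) − 15·(-4.16)] / 20850 = -0.006024
h(350, 305) = 442.28 + (+0.02652)·(115) + (-0.006024)·(35) = 442.28 +3.050 -0.211 = 445.119 m.

445.1 m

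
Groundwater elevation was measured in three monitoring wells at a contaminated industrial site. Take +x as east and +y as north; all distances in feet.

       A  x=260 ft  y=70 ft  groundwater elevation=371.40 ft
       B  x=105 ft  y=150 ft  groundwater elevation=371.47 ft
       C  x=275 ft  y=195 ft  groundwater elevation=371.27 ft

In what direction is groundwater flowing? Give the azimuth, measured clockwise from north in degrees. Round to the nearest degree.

Three-point gradient (reference A): Δ to B = (-155, 80, +0.07), Δ to C = (15, 125, -0.13).
∂h/∂x = -0.0009307, ∂h/∂y = -0.0009283 (det = -20575).
Flow direction (−∇h) has components (+0.0009307 E, +0.0009283 N).
Azimuth = atan2(E, N) = atan2(+0.0009307, +0.0009283) = 45.1° ≈ 045°.

045°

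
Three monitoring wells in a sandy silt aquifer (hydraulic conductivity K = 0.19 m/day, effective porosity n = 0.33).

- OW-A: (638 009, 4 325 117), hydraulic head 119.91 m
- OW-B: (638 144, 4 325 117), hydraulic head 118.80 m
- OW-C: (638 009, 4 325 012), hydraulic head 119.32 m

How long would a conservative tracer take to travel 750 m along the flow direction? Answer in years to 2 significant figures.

∂h/∂x = (118.80 − 119.91) / (638144 − 638009) = -0.008222
∂h/∂y = (119.32 − 119.91) / (4325012 − 4325117) = +0.005619
|∇h| = √(-0.008222² + 0.005619²) = 0.009959
Seepage velocity v = K·i/n = 0.19 × 0.009959 / 0.33 = 0.005734 m/day.
t = 750 / 0.005734 = 1.308e+05 days = 358 years.

360 years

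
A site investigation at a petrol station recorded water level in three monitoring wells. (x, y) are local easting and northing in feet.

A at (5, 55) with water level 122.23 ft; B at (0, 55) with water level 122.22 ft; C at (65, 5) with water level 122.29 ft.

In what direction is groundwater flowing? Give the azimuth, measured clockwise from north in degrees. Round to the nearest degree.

239°

With h = a·x + b·y + c and A as origin, the differences give:
  (-5)·a + 0·b = -0.01
  60·a + (-50)·b = +0.06
Eliminate b (×(-50) and ×0, subtract): 250·a = 0.500 → a = ∂h/∂x = +0.002000
Back-substitute: b = ∂h/∂y = +0.001200.
Flow direction (−∇h) has components (-0.002000 E, -0.001200 N).
Azimuth = atan2(E, N) = atan2(-0.002000, -0.001200) = 239.0° ≈ 239°.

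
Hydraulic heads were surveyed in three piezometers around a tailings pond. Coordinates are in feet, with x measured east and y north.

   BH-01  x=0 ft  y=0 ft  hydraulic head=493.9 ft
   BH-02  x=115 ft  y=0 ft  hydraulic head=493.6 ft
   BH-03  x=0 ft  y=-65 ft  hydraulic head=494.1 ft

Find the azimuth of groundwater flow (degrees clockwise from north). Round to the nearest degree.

∂h/∂x = (493.6 − 493.9) / (115 − 0) = -0.002609
∂h/∂y = (494.1 − 493.9) / (-65 − 0) = -0.003077
Flow direction (−∇h) has components (+0.002609 E, +0.003077 N).
Azimuth = atan2(E, N) = atan2(+0.002609, +0.003077) = 40.3° ≈ 040°.

040°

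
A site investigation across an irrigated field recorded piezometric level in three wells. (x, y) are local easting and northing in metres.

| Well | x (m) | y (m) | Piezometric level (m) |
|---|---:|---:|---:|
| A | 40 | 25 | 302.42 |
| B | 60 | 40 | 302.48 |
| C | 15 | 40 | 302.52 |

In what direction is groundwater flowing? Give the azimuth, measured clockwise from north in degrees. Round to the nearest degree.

170°

With h = a·x + b·y + c and A as origin, the differences give:
  20·a + 15·b = +0.06
  (-25)·a + 15·b = +0.10
Eliminate b (×15 and ×15, subtract): 675·a = -0.600 → a = ∂h/∂x = -0.0008889
Back-substitute: b = ∂h/∂y = +0.005185.
Flow direction (−∇h) has components (+0.0008889 E, -0.005185 N).
Azimuth = atan2(E, N) = atan2(+0.0008889, -0.005185) = 170.3° ≈ 170°.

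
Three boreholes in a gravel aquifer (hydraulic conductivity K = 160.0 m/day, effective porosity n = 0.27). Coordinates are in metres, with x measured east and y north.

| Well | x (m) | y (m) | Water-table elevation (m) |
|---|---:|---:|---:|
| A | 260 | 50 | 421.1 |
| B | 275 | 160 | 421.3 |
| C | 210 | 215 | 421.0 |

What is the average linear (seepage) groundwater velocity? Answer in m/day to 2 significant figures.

3.3 m/day

Differences from A: to B (Δx, Δy, Δh) = (15, 110, +0.2); to C = (-50, 165, -0.1).
Solve a·Δx + b·Δy = Δh: det = 15·165 − (-50)·110 = 7975.
∂h/∂x = [(+0.2)·165 − (-0.1)·110] / 7975 = +0.005517
∂h/∂y = [15·(-0.1) − (-50)·(+0.2)] / 7975 = +0.001066
|∇h| = √(0.005517² + 0.001066²) = 0.005619
Seepage velocity v = K·i/n = 160.0 × 0.005619 / 0.27 = 3.33 m/day.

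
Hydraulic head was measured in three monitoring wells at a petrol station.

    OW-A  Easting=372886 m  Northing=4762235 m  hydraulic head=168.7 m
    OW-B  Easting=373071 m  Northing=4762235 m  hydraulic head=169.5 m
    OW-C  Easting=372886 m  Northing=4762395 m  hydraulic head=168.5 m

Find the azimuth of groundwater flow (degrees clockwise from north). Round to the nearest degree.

∂h/∂x = (169.5 − 168.7) / (373071 − 372886) = +0.004324
∂h/∂y = (168.5 − 168.7) / (4762395 − 4762235) = -0.001250
Flow direction (−∇h) has components (-0.004324 E, +0.001250 N).
Azimuth = atan2(E, N) = atan2(-0.004324, +0.001250) = 286.1° ≈ 286°.

286°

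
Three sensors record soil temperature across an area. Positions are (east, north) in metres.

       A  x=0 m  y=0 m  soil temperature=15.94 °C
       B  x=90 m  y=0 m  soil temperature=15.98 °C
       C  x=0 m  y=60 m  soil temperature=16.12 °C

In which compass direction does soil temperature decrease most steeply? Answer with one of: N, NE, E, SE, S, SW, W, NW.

∂T/∂x = (15.98 − 15.94) / (90 − 0) = +0.0004444
∂T/∂y = (16.12 − 15.94) / (60 − 0) = +0.003000
Steepest decrease is along −∇f = (-0.0004444 E, -0.003000 N) → south.

S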